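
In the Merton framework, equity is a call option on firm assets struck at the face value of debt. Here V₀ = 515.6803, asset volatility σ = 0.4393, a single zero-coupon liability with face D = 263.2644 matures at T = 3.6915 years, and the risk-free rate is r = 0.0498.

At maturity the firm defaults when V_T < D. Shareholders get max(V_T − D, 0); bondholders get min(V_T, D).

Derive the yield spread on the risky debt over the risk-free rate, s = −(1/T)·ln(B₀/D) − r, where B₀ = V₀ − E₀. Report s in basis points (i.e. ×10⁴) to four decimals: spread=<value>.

d₁ = [ln(V₀/D) + (r + σ²/2)T] / (σ√T)
   = [ln(515.6803/263.2644) + (0.0498 + 0.5·0.4393²)·3.6915] / (0.4393·√3.6915)
   = [0.672328 + 0.540038] / 0.844039 = 1.436386
d₂ = d₁ − σ√T = 1.436386 − 0.844039 = 0.592347
N(d₁) = 0.924554,  N(d₂) = 0.723191,  e^(−rT) = 0.832072
E₀ = V₀·N(d₁) − D·e^(−rT)·N(d₂)
   = 515.6803·0.924554 − 263.2644·0.832072·0.723191 = 318.355696
B₀ = V₀ − E₀ = 515.6803 − 318.355696 = 197.324604
spread = −(1/T)·ln(B₀/D) − r = −(1/3.6915)·ln(197.324604/263.2644) − 0.0498 = 0.02830070
in basis points: 0.02830070 × 10⁴ = 283.0070 bp

spread=283.0070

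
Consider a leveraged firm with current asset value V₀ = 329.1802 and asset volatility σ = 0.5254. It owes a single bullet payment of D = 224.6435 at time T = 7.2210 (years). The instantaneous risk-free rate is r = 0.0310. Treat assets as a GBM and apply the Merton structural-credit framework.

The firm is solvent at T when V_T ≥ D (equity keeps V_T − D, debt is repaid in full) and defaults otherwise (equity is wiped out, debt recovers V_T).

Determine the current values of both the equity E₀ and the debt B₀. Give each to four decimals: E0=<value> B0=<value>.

d₁ = [ln(V₀/D) + (r + σ²/2)T] / (σ√T)
   = [ln(329.1802/224.6435) + (0.0310 + 0.5·0.5254²)·7.2210] / (0.5254·√7.2210)
   = [0.382091 + 1.220512] / 1.411851 = 1.135108
d₂ = d₁ − σ√T = 1.135108 − 1.411851 = -0.276743
N(d₁) = 0.871835,  N(d₂) = 0.390989,  e^(−rT) = 0.799434
E₀ = V₀·N(d₁) − D·e^(−rT)·N(d₂)
   = 329.1802·0.871835 − 224.6435·0.799434·0.390989 = 216.774012
B₀ = V₀ − E₀ = 329.1802 − 216.774012 = 112.406188

E0=216.7740 B0=112.4062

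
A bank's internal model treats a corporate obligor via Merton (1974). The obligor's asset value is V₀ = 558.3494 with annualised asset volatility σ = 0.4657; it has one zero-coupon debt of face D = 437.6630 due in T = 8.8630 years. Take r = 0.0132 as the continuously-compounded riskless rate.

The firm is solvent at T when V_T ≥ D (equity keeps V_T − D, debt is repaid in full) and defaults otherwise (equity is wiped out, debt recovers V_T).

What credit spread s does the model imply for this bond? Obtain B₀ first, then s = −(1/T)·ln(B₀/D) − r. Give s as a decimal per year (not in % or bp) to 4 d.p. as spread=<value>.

d₁ = [ln(V₀/D) + (r + σ²/2)T] / (σ√T)
   = [ln(558.3494/437.6630) + (0.0132 + 0.5·0.4657²)·8.8630] / (0.4657·√8.8630)
   = [0.243536 + 1.078080] / 1.386426 = 0.953254
d₂ = d₁ − σ√T = 0.953254 − 1.386426 = -0.433172
N(d₁) = 0.829769,  N(d₂) = 0.332445,  e^(−rT) = 0.889593
E₀ = V₀·N(d₁) − D·e^(−rT)·N(d₂)
   = 558.3494·0.829769 − 437.6630·0.889593·0.332445 = 333.866458
B₀ = V₀ − E₀ = 558.3494 − 333.866458 = 224.482942
spread = −(1/T)·ln(B₀/D) − r = −(1/8.8630)·ln(224.482942/437.6630) − 0.0132 = 0.06212997

spread=0.0621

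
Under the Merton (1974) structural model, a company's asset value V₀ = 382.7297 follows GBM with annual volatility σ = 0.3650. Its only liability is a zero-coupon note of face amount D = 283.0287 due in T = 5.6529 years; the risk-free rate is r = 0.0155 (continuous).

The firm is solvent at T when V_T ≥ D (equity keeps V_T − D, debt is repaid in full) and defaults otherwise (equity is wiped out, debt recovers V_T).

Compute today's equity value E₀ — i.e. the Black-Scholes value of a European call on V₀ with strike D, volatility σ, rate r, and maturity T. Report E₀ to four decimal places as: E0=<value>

E0=179.3270

d₁ = [ln(V₀/D) + (r + σ²/2)T] / (σ√T)
   = [ln(382.7297/283.0287) + (0.0155 + 0.5·0.3650²)·5.6529] / (0.3650·√5.6529)
   = [0.301781 + 0.464174] / 0.867818 = 0.882621
d₂ = d₁ − σ√T = 0.882621 − 0.867818 = 0.014804
N(d₁) = 0.811280,  N(d₂) = 0.505906,  e^(−rT) = 0.916109
E₀ = V₀·N(d₁) − D·e^(−rT)·N(d₂)
   = 382.7297·0.811280 − 283.0287·0.916109·0.505906 = 179.326986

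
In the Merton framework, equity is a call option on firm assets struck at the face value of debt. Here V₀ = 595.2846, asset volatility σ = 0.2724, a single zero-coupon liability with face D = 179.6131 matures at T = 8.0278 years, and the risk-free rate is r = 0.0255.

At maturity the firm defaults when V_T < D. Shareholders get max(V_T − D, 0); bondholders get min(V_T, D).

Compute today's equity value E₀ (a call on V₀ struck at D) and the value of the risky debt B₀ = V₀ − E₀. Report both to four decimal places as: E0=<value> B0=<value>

d₁ = [ln(V₀/D) + (r + σ²/2)T] / (σ√T)
   = [ln(595.2846/179.6131) + (0.0255 + 0.5·0.2724²)·8.0278] / (0.2724·√8.0278)
   = [1.198235 + 0.502547] / 0.771801 = 2.203653
d₂ = d₁ − σ√T = 2.203653 − 0.771801 = 1.431852
N(d₁) = 0.986226,  N(d₂) = 0.923907,  e^(−rT) = 0.814884
E₀ = V₀·N(d₁) − D·e^(−rT)·N(d₂)
   = 595.2846·0.986226 − 179.6131·0.814884·0.923907 = 451.858280
B₀ = V₀ − E₀ = 595.2846 − 451.858280 = 143.426320

E0=451.8583 B0=143.4263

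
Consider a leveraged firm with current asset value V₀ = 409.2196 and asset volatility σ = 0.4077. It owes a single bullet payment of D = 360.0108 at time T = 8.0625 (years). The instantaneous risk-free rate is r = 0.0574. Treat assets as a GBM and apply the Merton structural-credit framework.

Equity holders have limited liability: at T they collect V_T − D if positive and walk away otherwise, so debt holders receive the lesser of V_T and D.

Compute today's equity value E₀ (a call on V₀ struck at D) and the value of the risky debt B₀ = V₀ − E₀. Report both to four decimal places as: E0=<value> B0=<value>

d₁ = [ln(V₀/D) + (r + σ²/2)T] / (σ√T)
   = [ln(409.2196/360.0108) + (0.0574 + 0.5·0.4077²)·8.0625] / (0.4077·√8.0625)
   = [0.128118 + 1.132859] / 1.157645 = 1.089260
d₂ = d₁ − σ√T = 1.089260 − 1.157645 = -0.068385
N(d₁) = 0.861980,  N(d₂) = 0.472739,  e^(−rT) = 0.629526
E₀ = V₀·N(d₁) − D·e^(−rT)·N(d₂)
   = 409.2196·0.861980 − 360.0108·0.629526·0.472739 = 245.599357
B₀ = V₀ − E₀ = 409.2196 − 245.599357 = 163.620243

E0=245.5994 B0=163.6202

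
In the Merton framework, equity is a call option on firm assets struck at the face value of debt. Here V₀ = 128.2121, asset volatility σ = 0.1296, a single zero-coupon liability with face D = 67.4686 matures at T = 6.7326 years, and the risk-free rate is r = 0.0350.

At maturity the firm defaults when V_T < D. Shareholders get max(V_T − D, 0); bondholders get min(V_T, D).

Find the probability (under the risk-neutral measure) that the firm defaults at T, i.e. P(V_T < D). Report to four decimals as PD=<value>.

d₁ = [ln(V₀/D) + (r + σ²/2)T] / (σ√T)
   = [ln(128.2121/67.4686) + (0.0350 + 0.5·0.1296²)·6.7326] / (0.1296·√6.7326)
   = [0.642024 + 0.292182] / 0.336276 = 2.778088
d₂ = d₁ − σ√T = 2.778088 − 0.336276 = 2.441812
risk-neutral PD = N(−d₂) = N(-2.441812) = 0.007307

PD=0.0073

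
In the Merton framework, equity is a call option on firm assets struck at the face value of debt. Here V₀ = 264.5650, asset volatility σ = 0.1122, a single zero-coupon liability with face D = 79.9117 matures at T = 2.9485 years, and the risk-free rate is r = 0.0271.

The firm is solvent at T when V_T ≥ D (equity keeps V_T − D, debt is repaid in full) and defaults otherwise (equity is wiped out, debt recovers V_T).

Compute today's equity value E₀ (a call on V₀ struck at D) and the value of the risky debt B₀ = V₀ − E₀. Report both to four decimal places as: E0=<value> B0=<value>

d₁ = [ln(V₀/D) + (r + σ²/2)T] / (σ√T)
   = [ln(264.5650/79.9117) + (0.0271 + 0.5·0.1122²)·2.9485] / (0.1122·√2.9485)
   = [1.197165 + 0.098463] / 0.192661 = 6.724917
d₂ = d₁ − σ√T = 6.724917 − 0.192661 = 6.532256
N(d₁) = 1.000000,  N(d₂) = 1.000000,  e^(−rT) = 0.923205
E₀ = V₀·N(d₁) − D·e^(−rT)·N(d₂)
   = 264.5650·1.000000 − 79.9117·0.923205·1.000000 = 190.790147
B₀ = V₀ − E₀ = 264.5650 − 190.790147 = 73.774853

E0=190.7901 B0=73.7749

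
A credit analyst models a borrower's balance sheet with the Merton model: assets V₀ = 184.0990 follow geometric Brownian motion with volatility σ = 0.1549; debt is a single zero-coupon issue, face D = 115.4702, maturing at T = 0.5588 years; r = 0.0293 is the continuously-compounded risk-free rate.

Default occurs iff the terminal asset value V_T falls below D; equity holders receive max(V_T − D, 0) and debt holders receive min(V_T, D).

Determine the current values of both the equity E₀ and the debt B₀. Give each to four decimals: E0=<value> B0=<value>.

d₁ = [ln(V₀/D) + (r + σ²/2)T] / (σ√T)
   = [ln(184.0990/115.4702) + (0.0293 + 0.5·0.1549²)·0.5588] / (0.1549·√0.5588)
   = [0.466461 + 0.023077] / 0.115792 = 4.227725
d₂ = d₁ − σ√T = 4.227725 − 0.115792 = 4.111933
N(d₁) = 0.999988,  N(d₂) = 0.999980,  e^(−rT) = 0.983760
E₀ = V₀·N(d₁) − D·e^(−rT)·N(d₂)
   = 184.0990·0.999988 − 115.4702·0.983760·0.999980 = 70.504038
B₀ = V₀ − E₀ = 184.0990 − 70.504038 = 113.594962

E0=70.5040 B0=113.5950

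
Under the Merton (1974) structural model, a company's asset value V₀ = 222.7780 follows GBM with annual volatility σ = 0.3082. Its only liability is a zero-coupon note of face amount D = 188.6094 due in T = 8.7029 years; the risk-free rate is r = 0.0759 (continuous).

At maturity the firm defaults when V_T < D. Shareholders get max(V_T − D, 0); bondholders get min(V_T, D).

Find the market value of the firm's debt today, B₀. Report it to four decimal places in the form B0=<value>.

d₁ = [ln(V₀/D) + (r + σ²/2)T] / (σ√T)
   = [ln(222.7780/188.6094) + (0.0759 + 0.5·0.3082²)·8.7029] / (0.3082·√8.7029)
   = [0.166498 + 1.073882] / 0.909211 = 1.364238
d₂ = d₁ − σ√T = 1.364238 − 0.909211 = 0.455027
N(d₁) = 0.913754,  N(d₂) = 0.675455,  e^(−rT) = 0.516567
E₀ = V₀·N(d₁) − D·e^(−rT)·N(d₂)
   = 222.7780·0.913754 − 188.6094·0.516567·0.675455 = 137.755020
B₀ = V₀ − E₀ = 222.7780 − 137.755020 = 85.022980

B0=85.0230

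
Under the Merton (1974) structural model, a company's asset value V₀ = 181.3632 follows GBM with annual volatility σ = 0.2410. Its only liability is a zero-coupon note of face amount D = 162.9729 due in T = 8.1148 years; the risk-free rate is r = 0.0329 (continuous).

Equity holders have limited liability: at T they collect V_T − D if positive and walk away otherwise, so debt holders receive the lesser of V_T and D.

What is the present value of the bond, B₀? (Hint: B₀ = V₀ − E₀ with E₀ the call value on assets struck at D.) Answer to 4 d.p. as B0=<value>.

B0=106.3199

d₁ = [ln(V₀/D) + (r + σ²/2)T] / (σ√T)
   = [ln(181.3632/162.9729) + (0.0329 + 0.5·0.2410²)·8.1148] / (0.2410·√8.1148)
   = [0.106918 + 0.502635] / 0.686524 = 0.887882
d₂ = d₁ − σ√T = 0.887882 − 0.686524 = 0.201357
N(d₁) = 0.812698,  N(d₂) = 0.579790,  e^(−rT) = 0.765691
E₀ = V₀·N(d₁) − D·e^(−rT)·N(d₂)
   = 181.3632·0.812698 − 162.9729·0.765691·0.579790 = 75.043260
B₀ = V₀ − E₀ = 181.3632 − 75.043260 = 106.319940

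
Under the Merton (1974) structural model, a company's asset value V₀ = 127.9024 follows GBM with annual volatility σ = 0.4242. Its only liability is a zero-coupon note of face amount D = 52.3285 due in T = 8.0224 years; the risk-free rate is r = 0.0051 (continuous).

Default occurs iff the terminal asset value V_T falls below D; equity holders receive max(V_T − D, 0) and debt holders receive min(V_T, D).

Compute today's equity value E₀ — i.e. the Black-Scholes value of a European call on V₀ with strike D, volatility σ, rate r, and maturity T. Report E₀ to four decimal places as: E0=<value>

E0=88.5116

d₁ = [ln(V₀/D) + (r + σ²/2)T] / (σ√T)
   = [ln(127.9024/52.3285) + (0.0051 + 0.5·0.4242²)·8.0224] / (0.4242·√8.0224)
   = [0.893726 + 0.762712] / 1.201497 = 1.378645
d₂ = d₁ − σ√T = 1.378645 − 1.201497 = 0.177148
N(d₁) = 0.915998,  N(d₂) = 0.570304,  e^(−rT) = 0.959911
E₀ = V₀·N(d₁) − D·e^(−rT)·N(d₂)
   = 127.9024·0.915998 − 52.3285·0.959911·0.570304 = 88.511554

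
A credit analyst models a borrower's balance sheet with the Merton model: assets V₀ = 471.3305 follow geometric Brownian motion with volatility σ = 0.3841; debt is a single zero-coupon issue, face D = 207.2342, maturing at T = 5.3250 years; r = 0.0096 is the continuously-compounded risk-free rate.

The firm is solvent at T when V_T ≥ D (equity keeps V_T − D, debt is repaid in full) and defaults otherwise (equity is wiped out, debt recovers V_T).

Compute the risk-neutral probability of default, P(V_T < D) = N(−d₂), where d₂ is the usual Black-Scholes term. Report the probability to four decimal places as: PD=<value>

d₁ = [ln(V₀/D) + (r + σ²/2)T] / (σ√T)
   = [ln(471.3305/207.2342) + (0.0096 + 0.5·0.3841²)·5.3250] / (0.3841·√5.3250)
   = [0.821710 + 0.443926] / 0.886348 = 1.427923
d₂ = d₁ − σ√T = 1.427923 − 0.886348 = 0.541575
risk-neutral PD = N(−d₂) = N(-0.541575) = 0.294056

PD=0.2941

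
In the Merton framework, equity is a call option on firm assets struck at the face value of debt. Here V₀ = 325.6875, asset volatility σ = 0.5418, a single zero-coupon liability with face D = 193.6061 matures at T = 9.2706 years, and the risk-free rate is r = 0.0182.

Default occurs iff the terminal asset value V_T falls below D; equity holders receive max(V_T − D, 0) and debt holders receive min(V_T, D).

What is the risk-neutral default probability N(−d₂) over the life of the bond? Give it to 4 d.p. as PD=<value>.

d₁ = [ln(V₀/D) + (r + σ²/2)T] / (σ√T)
   = [ln(325.6875/193.6061) + (0.0182 + 0.5·0.5418²)·9.2706] / (0.5418·√9.2706)
   = [0.520113 + 1.529404] / 1.649654 = 1.242392
d₂ = d₁ − σ√T = 1.242392 − 1.649654 = -0.407262
risk-neutral PD = N(−d₂) = N(0.407262) = 0.658092

PD=0.6581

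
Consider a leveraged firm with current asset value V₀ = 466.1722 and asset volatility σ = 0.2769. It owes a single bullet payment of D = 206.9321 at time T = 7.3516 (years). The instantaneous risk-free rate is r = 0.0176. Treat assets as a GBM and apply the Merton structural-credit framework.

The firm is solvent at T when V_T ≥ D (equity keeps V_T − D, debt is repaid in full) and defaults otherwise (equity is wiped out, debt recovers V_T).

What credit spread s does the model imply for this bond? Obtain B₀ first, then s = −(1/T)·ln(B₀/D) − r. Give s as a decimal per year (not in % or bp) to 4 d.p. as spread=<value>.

spread=0.0081

d₁ = [ln(V₀/D) + (r + σ²/2)T] / (σ√T)
   = [ln(466.1722/206.9321) + (0.0176 + 0.5·0.2769²)·7.3516] / (0.2769·√7.3516)
   = [0.812164 + 0.411225] / 0.750782 = 1.629487
d₂ = d₁ − σ√T = 1.629487 − 0.750782 = 0.878705
N(d₁) = 0.948395,  N(d₂) = 0.810219,  e^(−rT) = 0.878633
E₀ = V₀·N(d₁) − D·e^(−rT)·N(d₂)
   = 466.1722·0.948395 − 206.9321·0.878633·0.810219 = 294.803463
B₀ = V₀ − E₀ = 466.1722 − 294.803463 = 171.368737
spread = −(1/T)·ln(B₀/D) − r = −(1/7.3516)·ln(171.368737/206.9321) − 0.0176 = 0.00805062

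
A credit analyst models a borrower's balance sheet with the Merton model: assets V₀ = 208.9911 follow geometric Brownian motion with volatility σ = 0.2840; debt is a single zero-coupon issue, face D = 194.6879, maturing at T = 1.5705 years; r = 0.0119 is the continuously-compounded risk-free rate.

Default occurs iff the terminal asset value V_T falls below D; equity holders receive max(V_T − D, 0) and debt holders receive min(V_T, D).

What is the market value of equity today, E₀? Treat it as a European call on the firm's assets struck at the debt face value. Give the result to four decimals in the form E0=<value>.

E0=38.0876

d₁ = [ln(V₀/D) + (r + σ²/2)T] / (σ√T)
   = [ln(208.9911/194.6879) + (0.0119 + 0.5·0.2840²)·1.5705] / (0.2840·√1.5705)
   = [0.070894 + 0.082024] / 0.355908 = 0.429656
d₂ = d₁ − σ√T = 0.429656 − 0.355908 = 0.073749
N(d₁) = 0.666277,  N(d₂) = 0.529395,  e^(−rT) = 0.981485
E₀ = V₀·N(d₁) − D·e^(−rT)·N(d₂)
   = 208.9911·0.666277 − 194.6879·0.981485·0.529395 = 38.087555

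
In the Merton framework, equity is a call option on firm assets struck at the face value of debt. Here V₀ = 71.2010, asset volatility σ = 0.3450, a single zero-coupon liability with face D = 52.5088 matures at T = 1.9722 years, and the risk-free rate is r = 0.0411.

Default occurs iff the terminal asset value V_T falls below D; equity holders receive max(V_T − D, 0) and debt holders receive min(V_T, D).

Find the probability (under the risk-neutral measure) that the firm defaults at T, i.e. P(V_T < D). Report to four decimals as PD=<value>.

PD=0.2899

d₁ = [ln(V₀/D) + (r + σ²/2)T] / (σ√T)
   = [ln(71.2010/52.5088) + (0.0411 + 0.5·0.3450²)·1.9722] / (0.3450·√1.9722)
   = [0.304526 + 0.198428] / 0.484501 = 1.038087
d₂ = d₁ − σ√T = 1.038087 − 0.484501 = 0.553586
risk-neutral PD = N(−d₂) = N(-0.553586) = 0.289931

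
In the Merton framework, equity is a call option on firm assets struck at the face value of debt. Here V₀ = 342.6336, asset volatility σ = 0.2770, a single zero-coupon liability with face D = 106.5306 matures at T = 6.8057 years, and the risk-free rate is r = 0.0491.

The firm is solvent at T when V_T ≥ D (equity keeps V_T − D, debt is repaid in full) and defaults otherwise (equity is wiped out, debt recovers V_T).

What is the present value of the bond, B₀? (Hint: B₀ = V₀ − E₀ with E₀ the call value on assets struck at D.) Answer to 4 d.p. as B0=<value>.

d₁ = [ln(V₀/D) + (r + σ²/2)T] / (σ√T)
   = [ln(342.6336/106.5306) + (0.0491 + 0.5·0.2770²)·6.8057] / (0.2770·√6.8057)
   = [1.168229 + 0.595257] / 0.722630 = 2.440372
d₂ = d₁ − σ√T = 2.440372 − 0.722630 = 1.717741
N(d₁) = 0.992664,  N(d₂) = 0.957078,  e^(−rT) = 0.715939
E₀ = V₀·N(d₁) − D·e^(−rT)·N(d₂)
   = 342.6336·0.992664 − 106.5306·0.715939·0.957078 = 267.124197
B₀ = V₀ − E₀ = 342.6336 − 267.124197 = 75.509403

B0=75.5094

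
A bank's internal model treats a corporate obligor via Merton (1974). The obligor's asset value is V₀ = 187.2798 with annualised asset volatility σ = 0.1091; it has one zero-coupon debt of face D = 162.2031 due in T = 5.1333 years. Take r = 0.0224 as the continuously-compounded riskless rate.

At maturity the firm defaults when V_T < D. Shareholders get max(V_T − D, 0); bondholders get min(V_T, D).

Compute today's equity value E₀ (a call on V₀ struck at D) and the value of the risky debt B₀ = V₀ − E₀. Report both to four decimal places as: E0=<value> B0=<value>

E0=45.7780 B0=141.5018

d₁ = [ln(V₀/D) + (r + σ²/2)T] / (σ√T)
   = [ln(187.2798/162.2031) + (0.0224 + 0.5·0.1091²)·5.1333] / (0.1091·√5.1333)
   = [0.143755 + 0.145536] / 0.247186 = 1.170339
d₂ = d₁ − σ√T = 1.170339 − 0.247186 = 0.923153
N(d₁) = 0.879068,  N(d₂) = 0.822036,  e^(−rT) = 0.891379
E₀ = V₀·N(d₁) − D·e^(−rT)·N(d₂)
   = 187.2798·0.879068 − 162.2031·0.891379·0.822036 = 45.777999
B₀ = V₀ − E₀ = 187.2798 − 45.777999 = 141.501801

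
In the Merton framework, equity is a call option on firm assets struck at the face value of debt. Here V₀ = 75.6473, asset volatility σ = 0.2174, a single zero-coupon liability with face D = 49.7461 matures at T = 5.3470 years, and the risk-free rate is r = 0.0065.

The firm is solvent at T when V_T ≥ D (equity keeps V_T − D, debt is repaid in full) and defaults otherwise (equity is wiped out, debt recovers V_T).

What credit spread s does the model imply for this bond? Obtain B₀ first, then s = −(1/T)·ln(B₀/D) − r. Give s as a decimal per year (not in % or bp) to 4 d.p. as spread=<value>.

d₁ = [ln(V₀/D) + (r + σ²/2)T] / (σ√T)
   = [ln(75.6473/49.7461) + (0.0065 + 0.5·0.2174²)·5.3470] / (0.2174·√5.3470)
   = [0.419150 + 0.161112] / 0.502707 = 1.154276
d₂ = d₁ − σ√T = 1.154276 − 0.502707 = 0.651569
N(d₁) = 0.875806,  N(d₂) = 0.742660,  e^(−rT) = 0.965842
E₀ = V₀·N(d₁) − D·e^(−rT)·N(d₂)
   = 75.6473·0.875806 − 49.7461·0.965842·0.742660 = 30.569899
B₀ = V₀ − E₀ = 75.6473 − 30.569899 = 45.077401
spread = −(1/T)·ln(B₀/D) − r = −(1/5.3470)·ln(45.077401/49.7461) − 0.0065 = 0.01193109

spread=0.0119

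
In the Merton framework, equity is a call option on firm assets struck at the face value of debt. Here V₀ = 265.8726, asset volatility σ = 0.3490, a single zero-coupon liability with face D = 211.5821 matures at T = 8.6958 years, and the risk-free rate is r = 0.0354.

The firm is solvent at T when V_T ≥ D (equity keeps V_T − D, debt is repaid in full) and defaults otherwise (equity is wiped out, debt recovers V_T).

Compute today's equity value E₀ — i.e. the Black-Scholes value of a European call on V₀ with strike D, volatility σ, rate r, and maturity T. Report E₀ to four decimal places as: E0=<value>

d₁ = [ln(V₀/D) + (r + σ²/2)T] / (σ√T)
   = [ln(265.8726/211.5821) + (0.0354 + 0.5·0.3490²)·8.6958] / (0.3490·√8.6958)
   = [0.228404 + 0.837410] / 1.029154 = 1.035622
d₂ = d₁ − σ√T = 1.035622 − 1.029154 = 0.006468
N(d₁) = 0.849811,  N(d₂) = 0.502580,  e^(−rT) = 0.735039
E₀ = V₀·N(d₁) − D·e^(−rT)·N(d₂)
   = 265.8726·0.849811 − 211.5821·0.735039·0.502580 = 147.779489

E0=147.7795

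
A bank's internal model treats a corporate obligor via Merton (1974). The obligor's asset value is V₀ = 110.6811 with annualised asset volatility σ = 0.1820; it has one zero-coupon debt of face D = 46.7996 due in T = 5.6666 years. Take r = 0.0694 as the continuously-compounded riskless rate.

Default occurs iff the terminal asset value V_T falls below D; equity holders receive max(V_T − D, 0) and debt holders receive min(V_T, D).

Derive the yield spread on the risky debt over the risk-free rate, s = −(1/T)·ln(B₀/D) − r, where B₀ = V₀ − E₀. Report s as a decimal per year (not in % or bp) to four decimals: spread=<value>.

spread=0.0001

d₁ = [ln(V₀/D) + (r + σ²/2)T] / (σ√T)
   = [ln(110.6811/46.7996) + (0.0694 + 0.5·0.1820²)·5.6666] / (0.1820·√5.6666)
   = [0.860778 + 0.487112] / 0.433244 = 3.111158
d₂ = d₁ − σ√T = 3.111158 − 0.433244 = 2.677913
N(d₁) = 0.999068,  N(d₂) = 0.996296,  e^(−rT) = 0.674852
E₀ = V₀·N(d₁) − D·e^(−rT)·N(d₂)
   = 110.6811·0.999068 − 46.7996·0.674852·0.996296 = 79.112158
B₀ = V₀ − E₀ = 110.6811 − 79.112158 = 31.568942
spread = −(1/T)·ln(B₀/D) − r = −(1/5.6666)·ln(31.568942/46.7996) − 0.0694 = 0.00007744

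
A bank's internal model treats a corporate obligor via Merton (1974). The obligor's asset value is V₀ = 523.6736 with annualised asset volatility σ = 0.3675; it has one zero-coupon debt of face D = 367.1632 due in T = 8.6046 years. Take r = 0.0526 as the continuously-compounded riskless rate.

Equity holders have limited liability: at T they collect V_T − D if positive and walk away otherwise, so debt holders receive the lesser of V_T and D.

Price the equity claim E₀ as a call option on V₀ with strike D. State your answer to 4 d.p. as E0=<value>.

E0=335.7250

d₁ = [ln(V₀/D) + (r + σ²/2)T] / (σ√T)
   = [ln(523.6736/367.1632) + (0.0526 + 0.5·0.3675²)·8.6046] / (0.3675·√8.6046)
   = [0.355062 + 1.033654] / 1.078010 = 1.288223
d₂ = d₁ − σ√T = 1.288223 − 1.078010 = 0.210213
N(d₁) = 0.901166,  N(d₂) = 0.583249,  e^(−rT) = 0.635971
E₀ = V₀·N(d₁) − D·e^(−rT)·N(d₂)
   = 523.6736·0.901166 − 367.1632·0.635971·0.583249 = 335.724971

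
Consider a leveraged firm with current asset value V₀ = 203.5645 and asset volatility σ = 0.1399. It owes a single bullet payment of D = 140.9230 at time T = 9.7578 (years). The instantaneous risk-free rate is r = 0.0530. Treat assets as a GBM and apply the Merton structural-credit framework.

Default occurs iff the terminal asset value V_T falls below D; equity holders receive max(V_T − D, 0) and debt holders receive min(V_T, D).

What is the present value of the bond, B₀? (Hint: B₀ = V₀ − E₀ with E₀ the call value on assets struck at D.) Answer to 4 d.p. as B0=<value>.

B0=83.5743

d₁ = [ln(V₀/D) + (r + σ²/2)T] / (σ√T)
   = [ln(203.5645/140.9230) + (0.0530 + 0.5·0.1399²)·9.7578] / (0.1399·√9.7578)
   = [0.367769 + 0.612653] / 0.437012 = 2.243467
d₂ = d₁ − σ√T = 2.243467 − 0.437012 = 1.806454
N(d₁) = 0.987567,  N(d₂) = 0.964576,  e^(−rT) = 0.596209
E₀ = V₀·N(d₁) − D·e^(−rT)·N(d₂)
   = 203.5645·0.987567 − 140.9230·0.596209·0.964576 = 119.990181
B₀ = V₀ − E₀ = 203.5645 − 119.990181 = 83.574319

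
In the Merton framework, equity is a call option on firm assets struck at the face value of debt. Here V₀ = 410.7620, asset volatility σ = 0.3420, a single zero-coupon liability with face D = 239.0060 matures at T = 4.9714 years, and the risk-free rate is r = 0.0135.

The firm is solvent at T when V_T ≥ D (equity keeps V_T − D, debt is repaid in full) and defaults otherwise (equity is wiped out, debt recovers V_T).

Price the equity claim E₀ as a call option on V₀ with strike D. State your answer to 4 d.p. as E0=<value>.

d₁ = [ln(V₀/D) + (r + σ²/2)T] / (σ√T)
   = [ln(410.7620/239.0060) + (0.0135 + 0.5·0.3420²)·4.9714] / (0.3420·√4.9714)
   = [0.541525 + 0.357851] / 0.762545 = 1.179441
d₂ = d₁ − σ√T = 1.179441 − 0.762545 = 0.416896
N(d₁) = 0.880889,  N(d₂) = 0.661623,  e^(−rT) = 0.935089
E₀ = V₀·N(d₁) − D·e^(−rT)·N(d₂)
   = 410.7620·0.880889 − 239.0060·0.935089·0.661623 = 213.968332

E0=213.9683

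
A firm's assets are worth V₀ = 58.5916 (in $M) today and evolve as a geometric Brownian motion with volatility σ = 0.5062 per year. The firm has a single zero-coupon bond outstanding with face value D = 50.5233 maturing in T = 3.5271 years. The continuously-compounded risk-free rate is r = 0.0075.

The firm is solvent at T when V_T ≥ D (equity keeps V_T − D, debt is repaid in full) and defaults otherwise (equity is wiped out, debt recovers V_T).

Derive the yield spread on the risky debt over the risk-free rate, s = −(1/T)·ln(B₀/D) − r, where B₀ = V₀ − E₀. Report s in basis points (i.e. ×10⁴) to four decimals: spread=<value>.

d₁ = [ln(V₀/D) + (r + σ²/2)T] / (σ√T)
   = [ln(58.5916/50.5233) + (0.0075 + 0.5·0.5062²)·3.5271] / (0.5062·√3.5271)
   = [0.148157 + 0.478343] / 0.950673 = 0.659006
d₂ = d₁ − σ√T = 0.659006 − 0.950673 = -0.291666
N(d₁) = 0.745054,  N(d₂) = 0.385271,  e^(−rT) = 0.973894
E₀ = V₀·N(d₁) − D·e^(−rT)·N(d₂)
   = 58.5916·0.745054 − 50.5233·0.973894·0.385271 = 24.696925
B₀ = V₀ − E₀ = 58.5916 − 24.696925 = 33.894675
spread = −(1/T)·ln(B₀/D) − r = −(1/3.5271)·ln(33.894675/50.5233) − 0.0075 = 0.10567419
in basis points: 0.10567419 × 10⁴ = 1056.7419 bp

spread=1056.7419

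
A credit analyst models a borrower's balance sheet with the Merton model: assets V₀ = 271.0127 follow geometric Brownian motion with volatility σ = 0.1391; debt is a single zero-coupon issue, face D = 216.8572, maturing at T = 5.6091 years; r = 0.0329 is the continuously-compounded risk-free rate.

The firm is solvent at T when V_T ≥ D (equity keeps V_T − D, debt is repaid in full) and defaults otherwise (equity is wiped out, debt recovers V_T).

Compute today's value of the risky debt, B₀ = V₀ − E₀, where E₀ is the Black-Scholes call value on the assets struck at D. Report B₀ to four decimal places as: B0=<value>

d₁ = [ln(V₀/D) + (r + σ²/2)T] / (σ√T)
   = [ln(271.0127/216.8572) + (0.0329 + 0.5·0.1391²)·5.6091] / (0.1391·√5.6091)
   = [0.222927 + 0.238804] / 0.329438 = 1.401571
d₂ = d₁ − σ√T = 1.401571 − 0.329438 = 1.072133
N(d₁) = 0.919478,  N(d₂) = 0.858170,  e^(−rT) = 0.831487
E₀ = V₀·N(d₁) − D·e^(−rT)·N(d₂)
   = 271.0127·0.919478 − 216.8572·0.831487·0.858170 = 94.450275
B₀ = V₀ − E₀ = 271.0127 − 94.450275 = 176.562425

B0=176.5624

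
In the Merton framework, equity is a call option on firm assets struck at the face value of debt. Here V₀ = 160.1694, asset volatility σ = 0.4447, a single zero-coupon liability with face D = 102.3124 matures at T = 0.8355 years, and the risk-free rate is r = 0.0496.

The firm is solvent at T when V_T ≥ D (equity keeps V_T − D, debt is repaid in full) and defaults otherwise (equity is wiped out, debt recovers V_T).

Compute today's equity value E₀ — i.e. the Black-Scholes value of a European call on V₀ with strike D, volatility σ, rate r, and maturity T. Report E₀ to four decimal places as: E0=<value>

d₁ = [ln(V₀/D) + (r + σ²/2)T] / (σ√T)
   = [ln(160.1694/102.3124) + (0.0496 + 0.5·0.4447²)·0.8355] / (0.4447·√0.8355)
   = [0.448201 + 0.124054] / 0.406481 = 1.407828
d₂ = d₁ − σ√T = 1.407828 − 0.406481 = 1.001347
N(d₁) = 0.920409,  N(d₂) = 0.841670,  e^(−rT) = 0.959406
E₀ = V₀·N(d₁) − D·e^(−rT)·N(d₂)
   = 160.1694·0.920409 − 102.3124·0.959406·0.841670 = 64.803707

E0=64.8037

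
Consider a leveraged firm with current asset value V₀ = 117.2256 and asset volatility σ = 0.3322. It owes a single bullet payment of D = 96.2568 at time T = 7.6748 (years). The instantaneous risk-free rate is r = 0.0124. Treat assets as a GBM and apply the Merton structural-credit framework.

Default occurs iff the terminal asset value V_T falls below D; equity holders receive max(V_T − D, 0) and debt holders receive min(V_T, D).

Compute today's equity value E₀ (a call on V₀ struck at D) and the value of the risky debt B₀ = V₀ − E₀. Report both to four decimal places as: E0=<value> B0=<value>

E0=52.8297 B0=64.3959

d₁ = [ln(V₀/D) + (r + σ²/2)T] / (σ√T)
   = [ln(117.2256/96.2568) + (0.0124 + 0.5·0.3322²)·7.6748] / (0.3322·√7.6748)
   = [0.197081 + 0.518651] / 0.920308 = 0.777709
d₂ = d₁ − σ√T = 0.777709 − 0.920308 = -0.142599
N(d₁) = 0.781630,  N(d₂) = 0.443303,  e^(−rT) = 0.909221
E₀ = V₀·N(d₁) − D·e^(−rT)·N(d₂)
   = 117.2256·0.781630 − 96.2568·0.909221·0.443303 = 52.829683
B₀ = V₀ − E₀ = 117.2256 − 52.829683 = 64.395917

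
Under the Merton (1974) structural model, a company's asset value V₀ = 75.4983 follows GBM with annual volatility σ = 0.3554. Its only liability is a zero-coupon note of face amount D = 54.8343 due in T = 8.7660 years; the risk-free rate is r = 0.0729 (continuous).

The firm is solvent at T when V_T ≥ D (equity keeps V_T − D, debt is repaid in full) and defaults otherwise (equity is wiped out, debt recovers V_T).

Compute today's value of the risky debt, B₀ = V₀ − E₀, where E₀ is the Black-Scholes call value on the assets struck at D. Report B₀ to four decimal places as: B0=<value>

d₁ = [ln(V₀/D) + (r + σ²/2)T] / (σ√T)
   = [ln(75.4983/54.8343) + (0.0729 + 0.5·0.3554²)·8.7660] / (0.3554·√8.7660)
   = [0.319794 + 1.192654] / 1.052248 = 1.437350
d₂ = d₁ − σ√T = 1.437350 − 1.052248 = 0.385102
N(d₁) = 0.924691,  N(d₂) = 0.649919,  e^(−rT) = 0.527798
E₀ = V₀·N(d₁) − D·e^(−rT)·N(d₂)
   = 75.4983·0.924691 − 54.8343·0.527798·0.649919 = 51.002984
B₀ = V₀ − E₀ = 75.4983 − 51.002984 = 24.495316

B0=24.4953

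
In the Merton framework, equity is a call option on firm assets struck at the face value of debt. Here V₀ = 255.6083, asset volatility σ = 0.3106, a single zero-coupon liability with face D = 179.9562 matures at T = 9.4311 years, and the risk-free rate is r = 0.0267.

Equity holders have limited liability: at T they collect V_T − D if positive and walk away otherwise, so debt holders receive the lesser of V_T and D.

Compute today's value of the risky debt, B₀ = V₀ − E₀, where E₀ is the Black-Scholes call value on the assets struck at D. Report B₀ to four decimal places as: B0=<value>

d₁ = [ln(V₀/D) + (r + σ²/2)T] / (σ√T)
   = [ln(255.6083/179.9562) + (0.0267 + 0.5·0.3106²)·9.4311] / (0.3106·√9.4311)
   = [0.350933 + 0.706731] / 0.953856 = 1.108830
d₂ = d₁ − σ√T = 1.108830 − 0.953856 = 0.154974
N(d₁) = 0.866248,  N(d₂) = 0.561579,  e^(−rT) = 0.777392
E₀ = V₀·N(d₁) − D·e^(−rT)·N(d₂)
   = 255.6083·0.866248 − 179.9562·0.777392·0.561579 = 142.857247
B₀ = V₀ − E₀ = 255.6083 − 142.857247 = 112.751053

B0=112.7511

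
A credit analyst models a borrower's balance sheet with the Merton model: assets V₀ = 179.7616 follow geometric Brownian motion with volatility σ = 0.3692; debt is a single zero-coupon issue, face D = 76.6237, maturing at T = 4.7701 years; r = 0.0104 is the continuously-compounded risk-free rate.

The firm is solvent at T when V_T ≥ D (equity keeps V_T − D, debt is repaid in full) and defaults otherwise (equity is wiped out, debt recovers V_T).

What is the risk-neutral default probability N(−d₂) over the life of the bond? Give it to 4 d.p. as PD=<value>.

d₁ = [ln(V₀/D) + (r + σ²/2)T] / (σ√T)
   = [ln(179.7616/76.6237) + (0.0104 + 0.5·0.3692²)·4.7701] / (0.3692·√4.7701)
   = [0.852725 + 0.374712] / 0.806353 = 1.522207
d₂ = d₁ − σ√T = 1.522207 − 0.806353 = 0.715854
risk-neutral PD = N(−d₂) = N(-0.715854) = 0.237041

PD=0.2370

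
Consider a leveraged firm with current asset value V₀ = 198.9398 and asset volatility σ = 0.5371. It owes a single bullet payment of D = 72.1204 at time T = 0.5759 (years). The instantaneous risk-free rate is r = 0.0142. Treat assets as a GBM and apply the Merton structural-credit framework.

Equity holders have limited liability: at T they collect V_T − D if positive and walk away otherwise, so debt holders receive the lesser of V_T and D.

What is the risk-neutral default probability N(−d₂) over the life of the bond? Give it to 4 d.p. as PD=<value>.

PD=0.0106

d₁ = [ln(V₀/D) + (r + σ²/2)T] / (σ√T)
   = [ln(198.9398/72.1204) + (0.0142 + 0.5·0.5371²)·0.5759] / (0.5371·√0.5759)
   = [1.014665 + 0.091245] / 0.407595 = 2.713258
d₂ = d₁ − σ√T = 2.713258 − 0.407595 = 2.305663
risk-neutral PD = N(−d₂) = N(-2.305663) = 0.010565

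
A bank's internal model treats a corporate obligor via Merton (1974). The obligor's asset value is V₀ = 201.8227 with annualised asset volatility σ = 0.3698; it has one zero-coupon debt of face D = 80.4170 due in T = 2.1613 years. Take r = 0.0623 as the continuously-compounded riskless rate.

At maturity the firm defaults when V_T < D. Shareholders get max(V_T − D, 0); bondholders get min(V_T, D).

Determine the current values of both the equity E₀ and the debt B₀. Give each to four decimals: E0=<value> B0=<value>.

d₁ = [ln(V₀/D) + (r + σ²/2)T] / (σ√T)
   = [ln(201.8227/80.4170) + (0.0623 + 0.5·0.3698²)·2.1613] / (0.3698·√2.1613)
   = [0.920164 + 0.282430] / 0.543656 = 2.212048
d₂ = d₁ − σ√T = 2.212048 − 0.543656 = 1.668392
N(d₁) = 0.986518,  N(d₂) = 0.952381,  e^(−rT) = 0.874023
E₀ = V₀·N(d₁) − D·e^(−rT)·N(d₂)
   = 201.8227·0.986518 − 80.4170·0.874023·0.952381 = 132.162475
B₀ = V₀ − E₀ = 201.8227 − 132.162475 = 69.660225

E0=132.1625 B0=69.6602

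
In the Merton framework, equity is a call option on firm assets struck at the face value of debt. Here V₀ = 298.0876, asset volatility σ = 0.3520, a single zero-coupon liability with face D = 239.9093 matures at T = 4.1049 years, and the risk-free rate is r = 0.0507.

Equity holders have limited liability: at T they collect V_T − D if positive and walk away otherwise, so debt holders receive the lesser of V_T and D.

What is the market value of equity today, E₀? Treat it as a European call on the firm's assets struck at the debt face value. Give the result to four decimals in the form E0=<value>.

d₁ = [ln(V₀/D) + (r + σ²/2)T] / (σ√T)
   = [ln(298.0876/239.9093) + (0.0507 + 0.5·0.3520²)·4.1049] / (0.3520·√4.1049)
   = [0.217126 + 0.462425] / 0.713171 = 0.952859
d₂ = d₁ − σ√T = 0.952859 − 0.713171 = 0.239687
N(d₁) = 0.829669,  N(d₂) = 0.594714,  e^(−rT) = 0.812111
E₀ = V₀·N(d₁) − D·e^(−rT)·N(d₂)
   = 298.0876·0.829669 − 239.9093·0.812111·0.594714 = 131.444281

E0=131.4443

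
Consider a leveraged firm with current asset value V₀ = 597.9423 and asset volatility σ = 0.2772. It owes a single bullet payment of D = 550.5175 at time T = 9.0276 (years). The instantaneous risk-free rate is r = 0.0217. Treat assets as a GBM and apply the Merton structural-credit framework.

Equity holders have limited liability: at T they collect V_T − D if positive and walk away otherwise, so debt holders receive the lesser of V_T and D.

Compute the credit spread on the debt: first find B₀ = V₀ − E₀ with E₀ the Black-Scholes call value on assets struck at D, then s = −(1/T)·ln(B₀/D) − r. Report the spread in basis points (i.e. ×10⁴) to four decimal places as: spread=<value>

spread=294.7172

d₁ = [ln(V₀/D) + (r + σ²/2)T] / (σ√T)
   = [ln(597.9423/550.5175) + (0.0217 + 0.5·0.2772²)·9.0276] / (0.2772·√9.0276)
   = [0.082636 + 0.542739] / 0.832874 = 0.750863
d₂ = d₁ − σ√T = 0.750863 − 0.832874 = -0.082011
N(d₁) = 0.773632,  N(d₂) = 0.467319,  e^(−rT) = 0.822095
E₀ = V₀·N(d₁) − D·e^(−rT)·N(d₂)
   = 597.9423·0.773632 − 550.5175·0.822095·0.467319 = 251.089362
B₀ = V₀ − E₀ = 597.9423 − 251.089362 = 346.852938
spread = −(1/T)·ln(B₀/D) − r = −(1/9.0276)·ln(346.852938/550.5175) − 0.0217 = 0.02947172
in basis points: 0.02947172 × 10⁴ = 294.7172 bp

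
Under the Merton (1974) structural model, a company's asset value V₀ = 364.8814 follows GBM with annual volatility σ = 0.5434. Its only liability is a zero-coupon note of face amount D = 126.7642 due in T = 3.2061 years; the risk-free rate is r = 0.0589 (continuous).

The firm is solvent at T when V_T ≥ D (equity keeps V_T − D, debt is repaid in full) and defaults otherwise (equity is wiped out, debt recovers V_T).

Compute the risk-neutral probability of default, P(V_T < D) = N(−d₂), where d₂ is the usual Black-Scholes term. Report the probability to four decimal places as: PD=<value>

PD=0.2135

d₁ = [ln(V₀/D) + (r + σ²/2)T] / (σ√T)
   = [ln(364.8814/126.7642) + (0.0589 + 0.5·0.5434²)·3.2061] / (0.5434·√3.2061)
   = [1.057244 + 0.662194] / 0.972990 = 1.767169
d₂ = d₁ − σ√T = 1.767169 − 0.972990 = 0.794180
risk-neutral PD = N(−d₂) = N(-0.794180) = 0.213545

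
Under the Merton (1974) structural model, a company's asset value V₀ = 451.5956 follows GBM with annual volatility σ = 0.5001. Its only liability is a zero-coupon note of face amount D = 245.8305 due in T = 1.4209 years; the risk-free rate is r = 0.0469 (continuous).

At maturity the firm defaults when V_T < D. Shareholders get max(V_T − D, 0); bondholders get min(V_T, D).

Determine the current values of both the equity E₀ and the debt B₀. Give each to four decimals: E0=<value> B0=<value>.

d₁ = [ln(V₀/D) + (r + σ²/2)T] / (σ√T)
   = [ln(451.5956/245.8305) + (0.0469 + 0.5·0.5001²)·1.4209] / (0.5001·√1.4209)
   = [0.608145 + 0.244324] / 0.596127 = 1.430012
d₂ = d₁ − σ√T = 1.430012 − 0.596127 = 0.833886
N(d₁) = 0.923643,  N(d₂) = 0.797827,  e^(−rT) = 0.935532
E₀ = V₀·N(d₁) − D·e^(−rT)·N(d₂)
   = 451.5956·0.923643 − 245.8305·0.935532·0.797827 = 233.627134
B₀ = V₀ − E₀ = 451.5956 − 233.627134 = 217.968466

E0=233.6271 B0=217.9685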